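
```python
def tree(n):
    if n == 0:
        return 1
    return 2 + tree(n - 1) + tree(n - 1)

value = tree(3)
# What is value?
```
Call trace (a repeated sub-call is expanded the first time; later identical calls just restate its return value):
tree(n=3)
  tree(n=2)
    tree(n=1)
      tree(n=0)
      -> return 1
      tree(n=0)
      -> return 1
    -> return 4
    tree(n=1) -> return 4  (same call as traced above)
  -> return 10
  tree(n=2) -> return 10  (same call as traced above)
-> return 22

Final answer: 22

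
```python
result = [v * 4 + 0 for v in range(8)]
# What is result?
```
Trace:
  v=0
  v=1
  v=2
  v=3
  v=4
  v=5
  v=6
  v=7
  result=[0, 4, 8, 12, 16, 20, 24, 28]

Final answer: [0, 4, 8, 12, 16, 20, 24, 28]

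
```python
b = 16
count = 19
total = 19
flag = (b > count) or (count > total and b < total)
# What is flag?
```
Trace:
  b=16
  b=16, count=19
  b=16, count=19, total=19
  b=16, count=19, total=19, flag=False

Final answer: False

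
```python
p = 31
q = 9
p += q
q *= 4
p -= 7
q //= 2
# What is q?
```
Trace:
  p=31
  p=31, q=9
  p=40, q=9
  p=40, q=36
  p=33, q=36
  p=33, q=18

Final answer: 18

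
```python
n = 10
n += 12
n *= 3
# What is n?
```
Trace:
  n=10
  n=22
  n=66

Final answer: 66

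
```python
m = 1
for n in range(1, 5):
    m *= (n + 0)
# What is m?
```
Trace:
  m=1
  m=1, n=1
  m=2, n=2
  m=6, n=3
  m=24, n=4

Final answer: 24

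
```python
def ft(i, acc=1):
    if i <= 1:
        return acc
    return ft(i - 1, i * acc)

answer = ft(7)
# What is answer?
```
Call trace:
ft(i=7, acc=1)
  ft(i=6, acc=7)
    ft(i=5, acc=42)
      ft(i=4, acc=210)
        ft(i=3, acc=840)
          ft(i=2, acc=2520)
            ft(i=1, acc=5040)
            -> return 5040
          -> return 5040
        -> return 5040
      -> return 5040
    -> return 5040
  -> return 5040
-> return 5040

Final answer: 5040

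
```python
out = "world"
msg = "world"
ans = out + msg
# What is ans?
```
Trace:
  out='world'
  out='world', msg='world'
  out='world', msg='world', ans='worldworld'

Final answer: 'worldworld'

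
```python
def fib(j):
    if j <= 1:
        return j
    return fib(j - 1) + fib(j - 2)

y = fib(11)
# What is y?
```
Call trace (a repeated sub-call is expanded the first time; later identical calls just restate its return value):
fib(j=11)
  fib(j=10)
    fib(j=9)
      fib(j=8)
        fib(j=7)
          fib(j=6)
            fib(j=5)
              fib(j=4)
                fib(j=3)
                  fib(j=2)
                    fib(j=1)
                    -> return 1
                    fib(j=0)
                    -> return 0
                  -> return 1
                  fib(j=1)
                  -> return 1
                -> return 2
                fib(j=2) -> return 1  (same call as traced above)
              -> return 3
              fib(j=3) -> return 2  (same call as traced above)
            -> return 5
            fib(j=4) -> return 3  (same call as traced above)
          -> return 8
          fib(j=5) -> return 5  (same call as traced above)
        -> return 13
        fib(j=6) -> return 8  (same call as traced above)
      -> return 21
      fib(j=7) -> return 13  (same call as traced above)
    -> return 34
    fib(j=8) -> return 21  (same call as traced above)
  -> return 55
  fib(j=9) -> return 34  (same call as traced above)
-> return 89

Final answer: 89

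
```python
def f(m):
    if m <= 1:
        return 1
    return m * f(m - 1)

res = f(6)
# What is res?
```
Call trace:
f(m=6)
  f(m=5)
    f(m=4)
      f(m=3)
        f(m=2)
          f(m=1)
          -> return 1
        -> return 2
      -> return 6
    -> return 24
  -> return 120
-> return 720

Final answer: 720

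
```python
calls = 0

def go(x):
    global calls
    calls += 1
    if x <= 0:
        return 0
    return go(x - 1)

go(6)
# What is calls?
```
Call trace:
go(x=6)
  go(x=5)
    go(x=4)
      go(x=3)
        go(x=2)
          go(x=1)
            go(x=0)
            -> return 0
          -> return 0
        -> return 0
      -> return 0
    -> return 0
  -> return 0
-> return 0

calls is incremented once per call. go is entered once for each x = 6, 5, 4, 3, 2, 1, 0 (the x <= 0 call returns without recursing), i.e. 6 + 1 calls.
calls = 7

Final answer: 7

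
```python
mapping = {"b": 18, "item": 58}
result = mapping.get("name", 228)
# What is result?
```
Trace:
  mapping={'b': 18, 'item': 58}
  mapping={'b': 18, 'item': 58}, result=228

Final answer: 228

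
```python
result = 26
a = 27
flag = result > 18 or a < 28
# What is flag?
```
Trace:
  result=26
  result=26, a=27
  result=26, a=27, flag=True

Final answer: True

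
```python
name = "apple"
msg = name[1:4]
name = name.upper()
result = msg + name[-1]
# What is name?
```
Trace:
  name='apple'
  name='apple', msg='ppl'
  name='APPLE', msg='ppl'
  name='APPLE', msg='ppl', result='pplE'

Final answer: 'APPLE'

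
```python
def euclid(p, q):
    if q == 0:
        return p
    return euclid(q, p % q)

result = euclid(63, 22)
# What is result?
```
Call trace:
euclid(p=63, q=22)
  euclid(p=22, q=19)
    euclid(p=19, q=3)
      euclid(p=3, q=1)
        euclid(p=1, q=0)
        -> return 1
      -> return 1
    -> return 1
  -> return 1
-> return 1

Final answer: 1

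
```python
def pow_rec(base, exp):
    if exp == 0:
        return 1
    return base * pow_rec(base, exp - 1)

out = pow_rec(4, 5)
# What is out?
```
Call trace:
pow_rec(base=4, exp=5)
  pow_rec(base=4, exp=4)
    pow_rec(base=4, exp=3)
      pow_rec(base=4, exp=2)
        pow_rec(base=4, exp=1)
          pow_rec(base=4, exp=0)
          -> return 1
        -> return 4
      -> return 16
    -> return 64
  -> return 256
-> return 1024

Final answer: 1024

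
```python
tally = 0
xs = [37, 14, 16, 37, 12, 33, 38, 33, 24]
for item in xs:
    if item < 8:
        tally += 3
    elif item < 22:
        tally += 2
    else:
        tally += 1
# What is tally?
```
Trace:
  tally=0
  tally=1, item=37
  tally=3, item=14
  tally=5, item=16
  tally=6, item=37
  tally=8, item=12
  tally=9, item=33
  tally=10, item=38
  tally=11, item=33
  tally=12, item=24

Final answer: 12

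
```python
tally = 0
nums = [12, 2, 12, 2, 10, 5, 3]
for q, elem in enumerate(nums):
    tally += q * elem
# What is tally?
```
Trace:
  tally=0
  tally=0, q=0, elem=12
  tally=2, q=1, elem=2
  tally=26, q=2, elem=12
  tally=32, q=3, elem=2
  tally=72, q=4, elem=10
  tally=97, q=5, elem=5
  tally=115, q=6, elem=3

Final answer: 115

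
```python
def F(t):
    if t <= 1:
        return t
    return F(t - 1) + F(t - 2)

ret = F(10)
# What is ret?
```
Call trace (a repeated sub-call is expanded the first time; later identical calls just restate its return value):
F(t=10)
  F(t=9)
    F(t=8)
      F(t=7)
        F(t=6)
          F(t=5)
            F(t=4)
              F(t=3)
                F(t=2)
                  F(t=1)
                  -> return 1
                  F(t=0)
                  -> return 0
                -> return 1
                F(t=1)
                -> return 1
              -> return 2
              F(t=2) -> return 1  (same call as traced above)
            -> return 3
            F(t=3) -> return 2  (same call as traced above)
          -> return 5
          F(t=4) -> return 3  (same call as traced above)
        -> return 8
        F(t=5) -> return 5  (same call as traced above)
      -> return 13
      F(t=6) -> return 8  (same call as traced above)
    -> return 21
    F(t=7) -> return 13  (same call as traced above)
  -> return 34
  F(t=8) -> return 21  (same call as traced above)
-> return 55

Final answer: 55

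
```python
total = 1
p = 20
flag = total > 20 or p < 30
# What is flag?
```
Trace:
  total=1
  total=1, p=20
  total=1, p=20, flag=True

Final answer: True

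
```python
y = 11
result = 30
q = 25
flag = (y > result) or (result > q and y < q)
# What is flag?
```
Trace:
  y=11
  y=11, result=30
  y=11, result=30, q=25
  y=11, result=30, q=25, flag=True

Final answer: True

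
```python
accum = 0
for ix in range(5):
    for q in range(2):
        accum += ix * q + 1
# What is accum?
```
Trace:
  accum=0
  accum=1, ix=0, q=0
  accum=2, ix=0, q=1
  accum=3, ix=1, q=0
  accum=5, ix=1, q=1
  accum=6, ix=2, q=0
  accum=9, ix=2, q=1
  accum=10, ix=3, q=0
  accum=14, ix=3, q=1
  accum=15, ix=4, q=0
  accum=20, ix=4, q=1

Final answer: 20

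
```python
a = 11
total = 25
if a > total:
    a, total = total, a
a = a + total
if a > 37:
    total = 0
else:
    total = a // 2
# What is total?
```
Trace:
  a=11
  a=11, total=25
  a=11, total=25
  a=36, total=25
  a=36, total=18

Final answer: 18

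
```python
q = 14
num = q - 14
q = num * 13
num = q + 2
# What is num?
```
Trace:
  q=14
  q=14, num=0
  q=0, num=0
  q=0, num=2

Final answer: 2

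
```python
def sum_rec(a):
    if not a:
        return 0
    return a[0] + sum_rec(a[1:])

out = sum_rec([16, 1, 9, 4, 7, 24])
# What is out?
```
Call trace:
sum_rec(a=[16, 1, 9, 4, 7, 24])
  sum_rec(a=[1, 9, 4, 7, 24])
    sum_rec(a=[9, 4, 7, 24])
      sum_rec(a=[4, 7, 24])
        sum_rec(a=[7, 24])
          sum_rec(a=[24])
            sum_rec(a=[])
            -> return 0
          -> return 24
        -> return 31
      -> return 35
    -> return 44
  -> return 45
-> return 61

Final answer: 61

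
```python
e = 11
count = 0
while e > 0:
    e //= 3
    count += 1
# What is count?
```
Trace:
  e=11
  e=11, count=0
  e=3, count=1
  e=1, count=2
  e=0, count=3

Final answer: 3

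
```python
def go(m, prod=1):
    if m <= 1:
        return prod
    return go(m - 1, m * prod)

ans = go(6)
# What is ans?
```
Call trace:
go(m=6, prod=1)
  go(m=5, prod=6)
    go(m=4, prod=30)
      go(m=3, prod=120)
        go(m=2, prod=360)
          go(m=1, prod=720)
          -> return 720
        -> return 720
      -> return 720
    -> return 720
  -> return 720
-> return 720

Final answer: 720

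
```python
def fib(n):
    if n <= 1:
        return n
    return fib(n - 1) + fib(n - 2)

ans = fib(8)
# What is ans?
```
Call trace (a repeated sub-call is expanded the first time; later identical calls just restate its return value):
fib(n=8)
  fib(n=7)
    fib(n=6)
      fib(n=5)
        fib(n=4)
          fib(n=3)
            fib(n=2)
              fib(n=1)
              -> return 1
              fib(n=0)
              -> return 0
            -> return 1
            fib(n=1)
            -> return 1
          -> return 2
          fib(n=2) -> return 1  (same call as traced above)
        -> return 3
        fib(n=3) -> return 2  (same call as traced above)
      -> return 5
      fib(n=4) -> return 3  (same call as traced above)
    -> return 8
    fib(n=5) -> return 5  (same call as traced above)
  -> return 13
  fib(n=6) -> return 8  (same call as traced above)
-> return 21

Final answer: 21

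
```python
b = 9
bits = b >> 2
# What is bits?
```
Trace:
  b=9
  b=9, bits=2

Final answer: 2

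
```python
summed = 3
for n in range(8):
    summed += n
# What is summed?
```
Trace:
  summed=3
  summed=3, n=0
  summed=4, n=1
  summed=6, n=2
  summed=9, n=3
  summed=13, n=4
  summed=18, n=5
  summed=24, n=6
  summed=31, n=7

Final answer: 31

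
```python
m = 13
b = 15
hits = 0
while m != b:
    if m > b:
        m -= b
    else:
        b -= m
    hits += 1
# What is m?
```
Trace:
  m=13
  m=13, b=15
  m=13, b=15, hits=0
  m=13, b=2, hits=1
  m=11, b=2, hits=2
  m=9, b=2, hits=3
  m=7, b=2, hits=4
  m=5, b=2, hits=5
  m=3, b=2, hits=6
  m=1, b=2, hits=7
  m=1, b=1, hits=8

Final answer: 1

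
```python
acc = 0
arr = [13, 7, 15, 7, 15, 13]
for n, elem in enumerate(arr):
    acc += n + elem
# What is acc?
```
Trace:
  acc=0
  acc=13, n=0, elem=13
  acc=21, n=1, elem=7
  acc=38, n=2, elem=15
  acc=48, n=3, elem=7
  acc=67, n=4, elem=15
  acc=85, n=5, elem=13

Final answer: 85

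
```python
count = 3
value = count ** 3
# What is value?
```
Trace:
  count=3
  count=3, value=27

Final answer: 27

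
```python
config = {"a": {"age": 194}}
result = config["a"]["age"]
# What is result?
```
Trace:
  config={'a': {'age': 194}}
  config={'a': {'age': 194}}, result=194

Final answer: 194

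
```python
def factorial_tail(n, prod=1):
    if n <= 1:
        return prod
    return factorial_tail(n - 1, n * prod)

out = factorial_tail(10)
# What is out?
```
Call trace:
factorial_tail(n=10, prod=1)
  factorial_tail(n=9, prod=10)
    factorial_tail(n=8, prod=90)
      factorial_tail(n=7, prod=720)
        factorial_tail(n=6, prod=5040)
          factorial_tail(n=5, prod=30240)
            factorial_tail(n=4, prod=151200)
              factorial_tail(n=3, prod=604800)
                factorial_tail(n=2, prod=1814400)
                  factorial_tail(n=1, prod=3628800)
                  -> return 3628800
                -> return 3628800
              -> return 3628800
            -> return 3628800
          -> return 3628800
        -> return 3628800
      -> return 3628800
    -> return 3628800
  -> return 3628800
-> return 3628800

Final answer: 3628800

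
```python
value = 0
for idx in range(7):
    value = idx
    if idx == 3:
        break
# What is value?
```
Trace:
  value=0
  value=0, idx=0
  value=1, idx=1
  value=2, idx=2
  value=3, idx=3

Final answer: 3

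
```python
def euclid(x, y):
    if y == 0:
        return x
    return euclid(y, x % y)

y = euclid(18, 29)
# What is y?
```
Call trace:
euclid(x=18, y=29)
  euclid(x=29, y=18)
    euclid(x=18, y=11)
      euclid(x=11, y=7)
        euclid(x=7, y=4)
          euclid(x=4, y=3)
            euclid(x=3, y=1)
              euclid(x=1, y=0)
              -> return 1
            -> return 1
          -> return 1
        -> return 1
      -> return 1
    -> return 1
  -> return 1
-> return 1

Final answer: 1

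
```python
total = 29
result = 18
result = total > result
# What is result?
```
Trace:
  total=29
  total=29, result=18
  total=29, result=True

Final answer: True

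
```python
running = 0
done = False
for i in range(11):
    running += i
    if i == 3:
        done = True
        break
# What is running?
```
Trace:
  running=0
  running=0, done=False
  running=0, done=False, i=0
  running=1, done=False, i=1
  running=3, done=False, i=2
  running=6, done=True, i=3

Final answer: 6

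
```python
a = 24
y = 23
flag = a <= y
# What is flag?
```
Trace:
  a=24
  a=24, y=23
  a=24, y=23, flag=False

Final answer: False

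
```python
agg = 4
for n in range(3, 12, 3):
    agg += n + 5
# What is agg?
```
Trace:
  agg=4
  agg=12, n=3
  agg=23, n=6
  agg=37, n=9

Final answer: 37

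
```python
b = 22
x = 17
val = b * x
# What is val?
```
Trace:
  b=22
  b=22, x=17
  b=22, x=17, val=374

Final answer: 374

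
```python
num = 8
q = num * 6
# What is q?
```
Trace:
  num=8
  num=8, q=48

Final answer: 48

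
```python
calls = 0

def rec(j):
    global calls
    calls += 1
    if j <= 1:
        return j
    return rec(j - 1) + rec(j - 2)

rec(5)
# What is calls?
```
Call trace (a repeated sub-call is expanded the first time; later identical calls just restate its return value):
rec(j=5)
  rec(j=4)
    rec(j=3)
      rec(j=2)
        rec(j=1)
        -> return 1
        rec(j=0)
        -> return 0
      -> return 1
      rec(j=1)
      -> return 1
    -> return 2
    rec(j=2) -> return 1  (same call as traced above)
  -> return 3
  rec(j=3) -> return 2  (same call as traced above)
-> return 5

calls is incremented once per call, so count the calls in each subtree. Let C(j) = number of calls made by rec(j).
C(0) = C(1) = 1 (base case, no recursion); C(j) = 1 + C(j - 1) + C(j - 2) otherwise.
C(2) = 1 + C(1) + C(0) = 1 + 1 + 1 = 3
C(3) = 1 + C(2) + C(1) = 1 + 3 + 1 = 5
C(4) = 1 + C(3) + C(2) = 1 + 5 + 3 = 9
C(5) = 1 + C(4) + C(3) = 1 + 9 + 5 = 15
calls = C(5) = 15

Final answer: 15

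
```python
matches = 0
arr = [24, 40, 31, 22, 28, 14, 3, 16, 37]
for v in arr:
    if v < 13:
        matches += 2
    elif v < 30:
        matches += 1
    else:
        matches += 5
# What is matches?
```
Trace:
  matches=0
  matches=1, v=24
  matches=6, v=40
  matches=11, v=31
  matches=12, v=22
  matches=13, v=28
  matches=14, v=14
  matches=16, v=3
  matches=17, v=16
  matches=22, v=37

Final answer: 22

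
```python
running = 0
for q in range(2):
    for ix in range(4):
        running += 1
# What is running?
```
Trace:
  running=0
  running=1, q=0, ix=0
  running=2, q=0, ix=1
  running=3, q=0, ix=2
  running=4, q=0, ix=3
  running=5, q=1, ix=0
  running=6, q=1, ix=1
  running=7, q=1, ix=2
  running=8, q=1, ix=3

Final answer: 8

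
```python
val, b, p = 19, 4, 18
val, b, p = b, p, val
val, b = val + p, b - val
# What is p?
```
Trace:
  val=19, b=4, p=18
  val=4, b=18, p=19
  val=23, b=14, p=19

Final answer: 19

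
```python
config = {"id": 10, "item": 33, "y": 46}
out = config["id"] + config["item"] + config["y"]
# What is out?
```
Trace:
  config={'id': 10, 'item': 33, 'y': 46}
  config={'id': 10, 'item': 33, 'y': 46}, out=89

Final answer: 89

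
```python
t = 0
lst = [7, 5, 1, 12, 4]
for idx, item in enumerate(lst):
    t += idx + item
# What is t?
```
Trace:
  t=0
  t=7, idx=0, item=7
  t=13, idx=1, item=5
  t=16, idx=2, item=1
  t=31, idx=3, item=12
  t=39, idx=4, item=4

Final answer: 39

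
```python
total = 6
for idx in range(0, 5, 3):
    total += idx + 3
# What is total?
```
Trace:
  total=6
  total=9, idx=0
  total=15, idx=3

Final answer: 15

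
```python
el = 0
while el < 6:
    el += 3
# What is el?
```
Trace:
  el=0
  el=3
  el=6

Final answer: 6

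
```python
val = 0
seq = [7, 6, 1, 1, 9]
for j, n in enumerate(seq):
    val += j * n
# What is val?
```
Trace:
  val=0
  val=0, j=0, n=7
  val=6, j=1, n=6
  val=8, j=2, n=1
  val=11, j=3, n=1
  val=47, j=4, n=9

Final answer: 47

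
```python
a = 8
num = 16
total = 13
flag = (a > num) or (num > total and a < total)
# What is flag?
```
Trace:
  a=8
  a=8, num=16
  a=8, num=16, total=13
  a=8, num=16, total=13, flag=True

Final answer: True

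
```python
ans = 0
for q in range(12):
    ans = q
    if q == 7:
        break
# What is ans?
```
Trace:
  ans=0
  ans=0, q=0
  ans=1, q=1
  ans=2, q=2
  ans=3, q=3
  ans=4, q=4
  ans=5, q=5
  ans=6, q=6
  ans=7, q=7

Final answer: 7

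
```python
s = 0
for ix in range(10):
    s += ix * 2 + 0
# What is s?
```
Trace:
  s=0
  s=0, ix=0
  s=2, ix=1
  s=6, ix=2
  s=12, ix=3
  s=20, ix=4
  s=30, ix=5
  s=42, ix=6
  s=56, ix=7
  s=72, ix=8
  s=90, ix=9

Final answer: 90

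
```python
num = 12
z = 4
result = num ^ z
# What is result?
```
Trace:
  num=12
  num=12, z=4
  num=12, z=4, result=8

Final answer: 8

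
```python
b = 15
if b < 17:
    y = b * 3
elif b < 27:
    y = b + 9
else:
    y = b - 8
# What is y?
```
Trace:
  b=15
  b=15, y=45

Final answer: 45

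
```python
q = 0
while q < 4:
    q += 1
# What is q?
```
Trace:
  q=0
  q=1
  q=2
  q=3
  q=4

Final answer: 4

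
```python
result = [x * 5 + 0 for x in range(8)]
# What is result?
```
Trace:
  x=0
  x=1
  x=2
  x=3
  x=4
  x=5
  x=6
  x=7
  result=[0, 5, 10, 15, 20, 25, 30, 35]

Final answer: [0, 5, 10, 15, 20, 25, 30, 35]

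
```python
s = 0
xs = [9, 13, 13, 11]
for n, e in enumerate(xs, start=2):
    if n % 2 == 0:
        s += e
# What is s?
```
Trace:
  s=0
  s=9, n=2, e=9
  s=9, n=3, e=13
  s=22, n=4, e=13
  s=22, n=5, e=11

Final answer: 22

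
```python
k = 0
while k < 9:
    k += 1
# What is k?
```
Trace:
  k=0
  k=1
  k=2
  k=3
  k=4
  k=5
  k=6
  k=7
  k=8
  k=9

Final answer: 9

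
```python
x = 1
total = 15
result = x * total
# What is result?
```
Trace:
  x=1
  x=1, total=15
  x=1, total=15, result=15

Final answer: 15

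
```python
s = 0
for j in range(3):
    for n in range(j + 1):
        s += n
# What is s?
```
Trace:
  s=0
  s=0, j=0, n=0
  s=0, j=1, n=0
  s=1, j=1, n=1
  s=1, j=2, n=0
  s=2, j=2, n=1
  s=4, j=2, n=2

Final answer: 4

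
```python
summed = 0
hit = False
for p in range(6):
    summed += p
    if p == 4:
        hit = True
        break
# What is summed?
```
Trace:
  summed=0
  summed=0, hit=False
  summed=0, hit=False, p=0
  summed=1, hit=False, p=1
  summed=3, hit=False, p=2
  summed=6, hit=False, p=3
  summed=10, hit=True, p=4

Final answer: 10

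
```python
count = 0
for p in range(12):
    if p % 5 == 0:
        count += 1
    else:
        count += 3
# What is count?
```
Trace:
  count=0
  count=1, p=0
  count=4, p=1
  count=7, p=2
  count=10, p=3
  count=13, p=4
  count=14, p=5
  count=17, p=6
  count=20, p=7
  count=23, p=8
  count=26, p=9
  count=27, p=10
  count=30, p=11

Final answer: 30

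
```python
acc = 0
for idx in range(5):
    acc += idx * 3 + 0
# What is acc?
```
Trace:
  acc=0
  acc=0, idx=0
  acc=3, idx=1
  acc=9, idx=2
  acc=18, idx=3
  acc=30, idx=4

Final answer: 30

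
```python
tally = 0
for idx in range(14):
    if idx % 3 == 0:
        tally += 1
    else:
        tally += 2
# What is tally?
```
Trace:
  tally=0
  tally=1, idx=0
  tally=3, idx=1
  tally=5, idx=2
  tally=6, idx=3
  tally=8, idx=4
  tally=10, idx=5
  tally=11, idx=6
  tally=13, idx=7
  tally=15, idx=8
  tally=16, idx=9
  tally=18, idx=10
  tally=20, idx=11
  tally=21, idx=12
  tally=23, idx=13

Final answer: 23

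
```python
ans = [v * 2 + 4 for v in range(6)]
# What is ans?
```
Trace:
  v=0
  v=1
  v=2
  v=3
  v=4
  v=5
  ans=[4, 6, 8, 10, 12, 14]

Final answer: [4, 6, 8, 10, 12, 14]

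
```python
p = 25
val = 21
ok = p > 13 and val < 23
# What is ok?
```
Trace:
  p=25
  p=25, val=21
  p=25, val=21, ok=True

Final answer: True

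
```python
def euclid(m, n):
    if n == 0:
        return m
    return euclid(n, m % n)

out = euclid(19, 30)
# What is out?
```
Call trace:
euclid(m=19, n=30)
  euclid(m=30, n=19)
    euclid(m=19, n=11)
      euclid(m=11, n=8)
        euclid(m=8, n=3)
          euclid(m=3, n=2)
            euclid(m=2, n=1)
              euclid(m=1, n=0)
              -> return 1
            -> return 1
          -> return 1
        -> return 1
      -> return 1
    -> return 1
  -> return 1
-> return 1

Final answer: 1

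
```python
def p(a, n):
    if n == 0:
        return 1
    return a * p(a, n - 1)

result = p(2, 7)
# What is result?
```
Call trace:
p(a=2, n=7)
  p(a=2, n=6)
    p(a=2, n=5)
      p(a=2, n=4)
        p(a=2, n=3)
          p(a=2, n=2)
            p(a=2, n=1)
              p(a=2, n=0)
              -> return 1
            -> return 2
          -> return 4
        -> return 8
      -> return 16
    -> return 32
  -> return 64
-> return 128

Final answer: 128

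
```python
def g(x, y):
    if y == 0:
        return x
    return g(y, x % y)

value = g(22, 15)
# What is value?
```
Call trace:
g(x=22, y=15)
  g(x=15, y=7)
    g(x=7, y=1)
      g(x=1, y=0)
      -> return 1
    -> return 1
  -> return 1
-> return 1

Final answer: 1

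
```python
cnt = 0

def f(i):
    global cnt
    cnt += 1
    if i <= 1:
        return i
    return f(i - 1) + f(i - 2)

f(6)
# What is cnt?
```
Call trace (a repeated sub-call is expanded the first time; later identical calls just restate its return value):
f(i=6)
  f(i=5)
    f(i=4)
      f(i=3)
        f(i=2)
          f(i=1)
          -> return 1
          f(i=0)
          -> return 0
        -> return 1
        f(i=1)
        -> return 1
      -> return 2
      f(i=2) -> return 1  (same call as traced above)
    -> return 3
    f(i=3) -> return 2  (same call as traced above)
  -> return 5
  f(i=4) -> return 3  (same call as traced above)
-> return 8

cnt is incremented once per call, so count the calls in each subtree. Let C(i) = number of calls made by f(i).
C(0) = C(1) = 1 (base case, no recursion); C(i) = 1 + C(i - 1) + C(i - 2) otherwise.
C(2) = 1 + C(1) + C(0) = 1 + 1 + 1 = 3
C(3) = 1 + C(2) + C(1) = 1 + 3 + 1 = 5
C(4) = 1 + C(3) + C(2) = 1 + 5 + 3 = 9
C(5) = 1 + C(4) + C(3) = 1 + 9 + 5 = 15
C(6) = 1 + C(5) + C(4) = 1 + 15 + 9 = 25
cnt = C(6) = 25

Final answer: 25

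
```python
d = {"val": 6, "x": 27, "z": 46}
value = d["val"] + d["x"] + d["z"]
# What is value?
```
Trace:
  d={'val': 6, 'x': 27, 'z': 46}
  d={'val': 6, 'x': 27, 'z': 46}, value=79

Final answer: 79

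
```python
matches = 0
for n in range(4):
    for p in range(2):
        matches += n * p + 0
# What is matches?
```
Trace:
  matches=0
  matches=0, n=0, p=0
  matches=0, n=0, p=1
  matches=0, n=1, p=0
  matches=1, n=1, p=1
  matches=1, n=2, p=0
  matches=3, n=2, p=1
  matches=3, n=3, p=0
  matches=6, n=3, p=1

Final answer: 6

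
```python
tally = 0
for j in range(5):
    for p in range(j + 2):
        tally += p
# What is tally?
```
Trace:
  tally=0
  tally=0, j=0, p=0
  tally=1, j=0, p=1
  tally=1, j=1, p=0
  tally=2, j=1, p=1
  tally=4, j=1, p=2
  tally=4, j=2, p=0
  tally=5, j=2, p=1
  tally=7, j=2, p=2
  tally=10, j=2, p=3
  tally=10, j=3, p=0
  tally=11, j=3, p=1
  tally=13, j=3, p=2
  tally=16, j=3, p=3
  tally=20, j=3, p=4
  tally=20, j=4, p=0
  tally=21, j=4, p=1
  tally=23, j=4, p=2
  tally=26, j=4, p=3
  tally=30, j=4, p=4
  tally=35, j=4, p=5

Final answer: 35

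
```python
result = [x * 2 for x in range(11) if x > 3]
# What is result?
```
Trace:
  x=0
  x=1
  x=2
  x=3
  x=4
  x=5
  x=6
  x=7
  x=8
  x=9
  x=10
  result=[8, 10, 12, 14, 16, 18, 20]

Final answer: [8, 10, 12, 14, 16, 18, 20]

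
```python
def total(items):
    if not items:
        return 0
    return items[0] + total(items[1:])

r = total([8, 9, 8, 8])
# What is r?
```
Call trace:
total(items=[8, 9, 8, 8])
  total(items=[9, 8, 8])
    total(items=[8, 8])
      total(items=[8])
        total(items=[])
        -> return 0
      -> return 8
    -> return 16
  -> return 25
-> return 33

Final answer: 33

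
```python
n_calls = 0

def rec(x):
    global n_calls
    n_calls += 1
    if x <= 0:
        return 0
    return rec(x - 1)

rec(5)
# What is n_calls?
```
Call trace:
rec(x=5)
  rec(x=4)
    rec(x=3)
      rec(x=2)
        rec(x=1)
          rec(x=0)
          -> return 0
        -> return 0
      -> return 0
    -> return 0
  -> return 0
-> return 0

n_calls is incremented once per call. rec is entered once for each x = 5, 4, 3, 2, 1, 0 (the x <= 0 call returns without recursing), i.e. 5 + 1 calls.
n_calls = 6

Final answer: 6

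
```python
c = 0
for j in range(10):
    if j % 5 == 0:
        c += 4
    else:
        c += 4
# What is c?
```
Trace:
  c=0
  c=4, j=0
  c=8, j=1
  c=12, j=2
  c=16, j=3
  c=20, j=4
  c=24, j=5
  c=28, j=6
  c=32, j=7
  c=36, j=8
  c=40, j=9

Final answer: 40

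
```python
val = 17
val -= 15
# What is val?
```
Trace:
  val=17
  val=2

Final answer: 2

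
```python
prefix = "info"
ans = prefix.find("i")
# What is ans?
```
Trace:
  prefix='info'
  prefix='info', ans=0

Final answer: 0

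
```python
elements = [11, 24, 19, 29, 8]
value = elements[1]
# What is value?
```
Trace:
  elements=[11, 24, 19, 29, 8]
  elements=[11, 24, 19, 29, 8], value=24

Final answer: 24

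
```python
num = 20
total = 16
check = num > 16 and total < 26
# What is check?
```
Trace:
  num=20
  num=20, total=16
  num=20, total=16, check=True

Final answer: True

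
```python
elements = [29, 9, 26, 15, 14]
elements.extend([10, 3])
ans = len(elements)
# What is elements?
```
Trace:
  elements=[29, 9, 26, 15, 14]
  elements=[29, 9, 26, 15, 14, 10, 3]
  elements=[29, 9, 26, 15, 14, 10, 3], ans=7

Final answer: [29, 9, 26, 15, 14, 10, 3]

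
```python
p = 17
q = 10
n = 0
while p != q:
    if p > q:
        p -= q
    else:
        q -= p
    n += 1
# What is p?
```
Trace:
  p=17
  p=17, q=10
  p=17, q=10, n=0
  p=7, q=10, n=1
  p=7, q=3, n=2
  p=4, q=3, n=3
  p=1, q=3, n=4
  p=1, q=2, n=5
  p=1, q=1, n=6

Final answer: 1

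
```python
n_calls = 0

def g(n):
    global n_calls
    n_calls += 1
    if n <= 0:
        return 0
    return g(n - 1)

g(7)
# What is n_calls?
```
Call trace:
g(n=7)
  g(n=6)
    g(n=5)
      g(n=4)
        g(n=3)
          g(n=2)
            g(n=1)
              g(n=0)
              -> return 0
            -> return 0
          -> return 0
        -> return 0
      -> return 0
    -> return 0
  -> return 0
-> return 0

n_calls is incremented once per call. g is entered once for each n = 7, 6, 5, 4, 3, 2, 1, 0 (the n <= 0 call returns without recursing), i.e. 7 + 1 calls.
n_calls = 8

Final answer: 8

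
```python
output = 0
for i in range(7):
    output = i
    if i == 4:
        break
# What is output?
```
Trace:
  output=0
  output=0, i=0
  output=1, i=1
  output=2, i=2
  output=3, i=3
  output=4, i=4

Final answer: 4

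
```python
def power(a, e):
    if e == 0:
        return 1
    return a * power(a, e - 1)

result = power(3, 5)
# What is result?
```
Call trace:
power(a=3, e=5)
  power(a=3, e=4)
    power(a=3, e=3)
      power(a=3, e=2)
        power(a=3, e=1)
          power(a=3, e=0)
          -> return 1
        -> return 3
      -> return 9
    -> return 27
  -> return 81
-> return 243

Final answer: 243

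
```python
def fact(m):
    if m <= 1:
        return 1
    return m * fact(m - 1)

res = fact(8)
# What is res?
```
Call trace:
fact(m=8)
  fact(m=7)
    fact(m=6)
      fact(m=5)
        fact(m=4)
          fact(m=3)
            fact(m=2)
              fact(m=1)
              -> return 1
            -> return 2
          -> return 6
        -> return 24
      -> return 120
    -> return 720
  -> return 5040
-> return 40320

Final answer: 40320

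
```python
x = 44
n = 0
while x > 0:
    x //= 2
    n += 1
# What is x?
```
Trace:
  x=44
  x=44, n=0
  x=22, n=1
  x=11, n=2
  x=5, n=3
  x=2, n=4
  x=1, n=5
  x=0, n=6

Final answer: 0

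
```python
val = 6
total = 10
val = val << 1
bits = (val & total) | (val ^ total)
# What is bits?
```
Trace:
  val=6
  val=6, total=10
  val=12, total=10
  val=12, total=10, bits=14

Final answer: 14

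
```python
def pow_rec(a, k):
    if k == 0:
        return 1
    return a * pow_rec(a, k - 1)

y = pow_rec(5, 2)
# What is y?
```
Call trace:
pow_rec(a=5, k=2)
  pow_rec(a=5, k=1)
    pow_rec(a=5, k=0)
    -> return 1
  -> return 5
-> return 25

Final answer: 25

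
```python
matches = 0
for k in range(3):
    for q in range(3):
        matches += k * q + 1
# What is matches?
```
Trace:
  matches=0
  matches=1, k=0, q=0
  matches=2, k=0, q=1
  matches=3, k=0, q=2
  matches=4, k=1, q=0
  matches=6, k=1, q=1
  matches=9, k=1, q=2
  matches=10, k=2, q=0
  matches=13, k=2, q=1
  matches=18, k=2, q=2

Final answer: 18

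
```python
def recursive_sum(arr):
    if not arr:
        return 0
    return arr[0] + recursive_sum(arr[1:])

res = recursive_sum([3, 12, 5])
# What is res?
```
Call trace:
recursive_sum(arr=[3, 12, 5])
  recursive_sum(arr=[12, 5])
    recursive_sum(arr=[5])
      recursive_sum(arr=[])
      -> return 0
    -> return 5
  -> return 17
-> return 20

Final answer: 20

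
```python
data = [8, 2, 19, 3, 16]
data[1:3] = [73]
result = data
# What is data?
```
Trace:
  data=[8, 2, 19, 3, 16]
  data=[8, 73, 3, 16]
  data=[8, 73, 3, 16], result=[8, 73, 3, 16]

Final answer: [8, 73, 3, 16]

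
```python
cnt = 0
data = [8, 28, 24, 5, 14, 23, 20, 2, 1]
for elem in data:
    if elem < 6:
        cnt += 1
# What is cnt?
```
Trace:
  cnt=0
  cnt=0, elem=8
  cnt=0, elem=28
  cnt=0, elem=24
  cnt=1, elem=5
  cnt=1, elem=14
  cnt=1, elem=23
  cnt=1, elem=20
  cnt=2, elem=2
  cnt=3, elem=1

Final answer: 3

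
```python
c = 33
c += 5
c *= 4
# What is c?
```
Trace:
  c=33
  c=38
  c=152

Final answer: 152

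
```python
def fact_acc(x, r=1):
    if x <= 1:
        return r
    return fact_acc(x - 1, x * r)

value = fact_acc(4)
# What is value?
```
Call trace:
fact_acc(x=4, r=1)
  fact_acc(x=3, r=4)
    fact_acc(x=2, r=12)
      fact_acc(x=1, r=24)
      -> return 24
    -> return 24
  -> return 24
-> return 24

Final answer: 24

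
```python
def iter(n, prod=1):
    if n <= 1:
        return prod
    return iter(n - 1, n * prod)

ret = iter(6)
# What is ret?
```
Call trace:
iter(n=6, prod=1)
  iter(n=5, prod=6)
    iter(n=4, prod=30)
      iter(n=3, prod=120)
        iter(n=2, prod=360)
          iter(n=1, prod=720)
          -> return 720
        -> return 720
      -> return 720
    -> return 720
  -> return 720
-> return 720

Final answer: 720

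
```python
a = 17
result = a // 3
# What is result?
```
Trace:
  a=17
  a=17, result=5

Final answer: 5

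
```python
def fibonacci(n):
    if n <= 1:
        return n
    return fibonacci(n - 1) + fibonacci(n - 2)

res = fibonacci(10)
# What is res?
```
Call trace (a repeated sub-call is expanded the first time; later identical calls just restate its return value):
fibonacci(n=10)
  fibonacci(n=9)
    fibonacci(n=8)
      fibonacci(n=7)
        fibonacci(n=6)
          fibonacci(n=5)
            fibonacci(n=4)
              fibonacci(n=3)
                fibonacci(n=2)
                  fibonacci(n=1)
                  -> return 1
                  fibonacci(n=0)
                  -> return 0
                -> return 1
                fibonacci(n=1)
                -> return 1
              -> return 2
              fibonacci(n=2) -> return 1  (same call as traced above)
            -> return 3
            fibonacci(n=3) -> return 2  (same call as traced above)
          -> return 5
          fibonacci(n=4) -> return 3  (same call as traced above)
        -> return 8
        fibonacci(n=5) -> return 5  (same call as traced above)
      -> return 13
      fibonacci(n=6) -> return 8  (same call as traced above)
    -> return 21
    fibonacci(n=7) -> return 13  (same call as traced above)
  -> return 34
  fibonacci(n=8) -> return 21  (same call as traced above)
-> return 55

Final answer: 55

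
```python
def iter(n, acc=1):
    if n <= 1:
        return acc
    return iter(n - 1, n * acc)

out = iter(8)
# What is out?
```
Call trace:
iter(n=8, acc=1)
  iter(n=7, acc=8)
    iter(n=6, acc=56)
      iter(n=5, acc=336)
        iter(n=4, acc=1680)
          iter(n=3, acc=6720)
            iter(n=2, acc=20160)
              iter(n=1, acc=40320)
              -> return 40320
            -> return 40320
          -> return 40320
        -> return 40320
      -> return 40320
    -> return 40320
  -> return 40320
-> return 40320

Final answer: 40320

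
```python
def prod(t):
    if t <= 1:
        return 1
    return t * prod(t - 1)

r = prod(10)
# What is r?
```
Call trace:
prod(t=10)
  prod(t=9)
    prod(t=8)
      prod(t=7)
        prod(t=6)
          prod(t=5)
            prod(t=4)
              prod(t=3)
                prod(t=2)
                  prod(t=1)
                  -> return 1
                -> return 2
              -> return 6
            -> return 24
          -> return 120
        -> return 720
      -> return 5040
    -> return 40320
  -> return 362880
-> return 3628800

Final answer: 3628800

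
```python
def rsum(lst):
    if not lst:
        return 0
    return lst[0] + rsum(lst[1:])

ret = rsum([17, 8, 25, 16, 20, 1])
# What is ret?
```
Call trace:
rsum(lst=[17, 8, 25, 16, 20, 1])
  rsum(lst=[8, 25, 16, 20, 1])
    rsum(lst=[25, 16, 20, 1])
      rsum(lst=[16, 20, 1])
        rsum(lst=[20, 1])
          rsum(lst=[1])
            rsum(lst=[])
            -> return 0
          -> return 1
        -> return 21
      -> return 37
    -> return 62
  -> return 70
-> return 87

Final answer: 87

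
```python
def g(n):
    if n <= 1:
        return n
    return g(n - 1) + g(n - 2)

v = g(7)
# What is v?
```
Call trace (a repeated sub-call is expanded the first time; later identical calls just restate its return value):
g(n=7)
  g(n=6)
    g(n=5)
      g(n=4)
        g(n=3)
          g(n=2)
            g(n=1)
            -> return 1
            g(n=0)
            -> return 0
          -> return 1
          g(n=1)
          -> return 1
        -> return 2
        g(n=2) -> return 1  (same call as traced above)
      -> return 3
      g(n=3) -> return 2  (same call as traced above)
    -> return 5
    g(n=4) -> return 3  (same call as traced above)
  -> return 8
  g(n=5) -> return 5  (same call as traced above)
-> return 13

Final answer: 13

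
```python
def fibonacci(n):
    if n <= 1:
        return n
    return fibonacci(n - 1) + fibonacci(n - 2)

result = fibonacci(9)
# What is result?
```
Call trace (a repeated sub-call is expanded the first time; later identical calls just restate its return value):
fibonacci(n=9)
  fibonacci(n=8)
    fibonacci(n=7)
      fibonacci(n=6)
        fibonacci(n=5)
          fibonacci(n=4)
            fibonacci(n=3)
              fibonacci(n=2)
                fibonacci(n=1)
                -> return 1
                fibonacci(n=0)
                -> return 0
              -> return 1
              fibonacci(n=1)
              -> return 1
            -> return 2
            fibonacci(n=2) -> return 1  (same call as traced above)
          -> return 3
          fibonacci(n=3) -> return 2  (same call as traced above)
        -> return 5
        fibonacci(n=4) -> return 3  (same call as traced above)
      -> return 8
      fibonacci(n=5) -> return 5  (same call as traced above)
    -> return 13
    fibonacci(n=6) -> return 8  (same call as traced above)
  -> return 21
  fibonacci(n=7) -> return 13  (same call as traced above)
-> return 34

Final answer: 34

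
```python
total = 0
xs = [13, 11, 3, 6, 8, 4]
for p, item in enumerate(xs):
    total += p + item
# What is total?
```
Trace:
  total=0
  total=13, p=0, item=13
  total=25, p=1, item=11
  total=30, p=2, item=3
  total=39, p=3, item=6
  total=51, p=4, item=8
  total=60, p=5, item=4

Final answer: 60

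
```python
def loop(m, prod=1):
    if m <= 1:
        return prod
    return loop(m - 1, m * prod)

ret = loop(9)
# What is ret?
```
Call trace:
loop(m=9, prod=1)
  loop(m=8, prod=9)
    loop(m=7, prod=72)
      loop(m=6, prod=504)
        loop(m=5, prod=3024)
          loop(m=4, prod=15120)
            loop(m=3, prod=60480)
              loop(m=2, prod=181440)
                loop(m=1, prod=362880)
                -> return 362880
              -> return 362880
            -> return 362880
          -> return 362880
        -> return 362880
      -> return 362880
    -> return 362880
  -> return 362880
-> return 362880

Final answer: 362880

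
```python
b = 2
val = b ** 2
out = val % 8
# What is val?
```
Trace:
  b=2
  b=2, val=4
  b=2, val=4, out=4

Final answer: 4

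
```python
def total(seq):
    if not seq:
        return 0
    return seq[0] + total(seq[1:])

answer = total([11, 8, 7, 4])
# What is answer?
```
Call trace:
total(seq=[11, 8, 7, 4])
  total(seq=[8, 7, 4])
    total(seq=[7, 4])
      total(seq=[4])
        total(seq=[])
        -> return 0
      -> return 4
    -> return 11
  -> return 19
-> return 30

Final answer: 30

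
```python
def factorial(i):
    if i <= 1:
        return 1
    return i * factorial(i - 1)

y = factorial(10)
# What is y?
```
Call trace:
factorial(i=10)
  factorial(i=9)
    factorial(i=8)
      factorial(i=7)
        factorial(i=6)
          factorial(i=5)
            factorial(i=4)
              factorial(i=3)
                factorial(i=2)
                  factorial(i=1)
                  -> return 1
                -> return 2
              -> return 6
            -> return 24
          -> return 120
        -> return 720
      -> return 5040
    -> return 40320
  -> return 362880
-> return 3628800

Final answer: 3628800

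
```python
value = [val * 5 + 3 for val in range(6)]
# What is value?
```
Trace:
  val=0
  val=1
  val=2
  val=3
  val=4
  val=5
  value=[3, 8, 13, 18, 23, 28]

Final answer: [3, 8, 13, 18, 23, 28]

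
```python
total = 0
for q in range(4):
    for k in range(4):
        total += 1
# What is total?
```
Trace:
  total=0
  total=1, q=0, k=0
  total=2, q=0, k=1
  total=3, q=0, k=2
  total=4, q=0, k=3
  total=5, q=1, k=0
  total=6, q=1, k=1
  total=7, q=1, k=2
  total=8, q=1, k=3
  total=9, q=2, k=0
  total=10, q=2, k=1
  total=11, q=2, k=2
  total=12, q=2, k=3
  total=13, q=3, k=0
  total=14, q=3, k=1
  total=15, q=3, k=2
  total=16, q=3, k=3

Final answer: 16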